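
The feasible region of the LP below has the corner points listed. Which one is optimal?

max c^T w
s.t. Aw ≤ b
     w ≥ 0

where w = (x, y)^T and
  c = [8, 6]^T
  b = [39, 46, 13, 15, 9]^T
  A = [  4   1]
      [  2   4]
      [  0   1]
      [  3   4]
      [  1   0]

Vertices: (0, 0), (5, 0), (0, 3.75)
Evaluating z = 8x + 6y at each vertex:
  (0, 0): z = 0
  (5, 0): z = 40
  (0, 3.75): z = 22.5

The largest value is z = 40, attained at (5, 0).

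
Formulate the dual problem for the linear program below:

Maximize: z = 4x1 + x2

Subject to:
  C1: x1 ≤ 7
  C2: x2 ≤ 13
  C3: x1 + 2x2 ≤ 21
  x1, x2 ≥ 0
Minimize: z = 7y1 + 13y2 + 21y3

Subject to:
  C1: -y1 - y3 ≤ -4
  C2: -y2 - 2y3 ≤ -1
  y1, y2, y3 ≥ 0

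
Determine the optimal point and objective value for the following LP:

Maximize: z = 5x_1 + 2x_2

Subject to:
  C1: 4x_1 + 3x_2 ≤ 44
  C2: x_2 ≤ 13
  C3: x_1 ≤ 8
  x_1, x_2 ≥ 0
Each vertex is the intersection of two constraint boundaries that also satisfies all remaining constraints:
  x_1 = 0 and x_2 = 0 → (0, 0)
  x_1 = 8 and x_2 = 0 → (8, 0)
  4x_1 + 3x_2 = 44 and x_1 = 8 → (8, 4)
  4x_1 + 3x_2 = 44 and x_2 = 13 → (1.25, 13)
  x_2 = 13 and x_1 = 0 → (0, 13)

Evaluating z = 5x_1 + 2x_2 at each vertex:
  (0, 0): z = 0
  (8, 0): z = 40
  (8, 4): z = 48
  (1.25, 13): z = 32.25
  (0, 13): z = 26

The maximum is at (8, 4) with z = 48.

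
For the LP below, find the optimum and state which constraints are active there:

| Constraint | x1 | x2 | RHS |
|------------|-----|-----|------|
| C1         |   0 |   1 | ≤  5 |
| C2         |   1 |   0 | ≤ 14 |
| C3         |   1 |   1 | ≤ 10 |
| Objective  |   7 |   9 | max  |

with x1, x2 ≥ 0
Optimal: x1 = 5, x2 = 5
Slack at optimum:
  C1: slack = 0 (binding)
  C2: slack = 9
  C3: slack = 0 (binding)
  x1 ≥ 0: x1 = 5
  x2 ≥ 0: x2 = 5
Binding constraints: C1, C3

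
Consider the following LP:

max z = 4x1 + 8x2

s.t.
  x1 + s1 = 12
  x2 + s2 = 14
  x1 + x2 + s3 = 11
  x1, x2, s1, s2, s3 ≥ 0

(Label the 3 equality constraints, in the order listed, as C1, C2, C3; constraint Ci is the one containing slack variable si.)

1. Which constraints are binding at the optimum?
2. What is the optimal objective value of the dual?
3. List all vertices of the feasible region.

1. C3, x1 ≥ 0
2. 88 (by strong duality, equal to the primal optimum)
3. (0, 0), (11, 0), (0, 11)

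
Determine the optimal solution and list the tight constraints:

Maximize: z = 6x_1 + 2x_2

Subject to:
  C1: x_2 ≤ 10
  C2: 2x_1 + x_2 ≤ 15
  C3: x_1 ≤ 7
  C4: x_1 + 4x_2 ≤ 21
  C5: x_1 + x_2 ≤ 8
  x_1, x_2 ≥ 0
Optimal: x_1 = 7, x_2 = 1
Binding: C2, C3, C5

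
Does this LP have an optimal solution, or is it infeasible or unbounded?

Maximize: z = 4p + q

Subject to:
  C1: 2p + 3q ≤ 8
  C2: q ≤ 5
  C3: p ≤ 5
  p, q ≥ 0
The point (4, 0) satisfies every constraint, so the LP is feasible; the constraints give p ≤ 5 and q ≤ 5, which with p, q ≥ 0 keep the feasible region inside a bounded box. A feasible, bounded LP attains a finite optimum at a vertex.

Evaluating z = 4p + q at each vertex:
  (0, 0): z = 0
  (4, 0): z = 16
  (0, 2.667): z = 2.667

The LP has an optimal solution: (4, 0) with z = 16.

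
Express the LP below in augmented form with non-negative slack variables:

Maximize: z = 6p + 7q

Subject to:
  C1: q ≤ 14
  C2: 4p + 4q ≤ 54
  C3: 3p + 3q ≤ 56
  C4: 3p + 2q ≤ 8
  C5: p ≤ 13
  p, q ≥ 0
max z = 6p + 7q

s.t.
  q + s1 = 14
  4p + 4q + s2 = 54
  3p + 3q + s3 = 56
  3p + 2q + s4 = 8
  p + s5 = 13
  p, q, s1, s2, s3, s4, s5 ≥ 0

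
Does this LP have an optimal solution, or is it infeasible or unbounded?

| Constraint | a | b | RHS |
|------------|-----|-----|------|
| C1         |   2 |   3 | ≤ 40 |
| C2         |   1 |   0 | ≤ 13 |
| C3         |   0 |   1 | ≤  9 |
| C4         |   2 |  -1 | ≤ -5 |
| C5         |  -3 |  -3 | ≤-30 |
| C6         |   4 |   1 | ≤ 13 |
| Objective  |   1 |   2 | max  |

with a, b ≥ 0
The point (1, 9) satisfies every constraint, so the LP is feasible; the constraints give a ≤ 13 and b ≤ 9, which with a, b ≥ 0 keep the feasible region inside a bounded box. A feasible, bounded LP attains a finite optimum at a vertex.

Feasible with finite optimum z* = 19 at (1, 9).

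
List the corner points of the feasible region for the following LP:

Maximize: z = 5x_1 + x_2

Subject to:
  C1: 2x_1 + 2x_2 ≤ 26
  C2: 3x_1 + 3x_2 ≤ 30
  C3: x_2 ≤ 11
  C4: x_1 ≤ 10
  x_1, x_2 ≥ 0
Each vertex is the intersection of two constraint boundaries that also satisfies all remaining constraints:
  x_1 = 0 and x_2 = 0 → (0, 0)
  3x_1 + 3x_2 = 30 and x_1 = 10 → (10, 0)
  3x_1 + 3x_2 = 30 and x_1 = 0 → (0, 10)

Vertices: (0, 0), (10, 0), (0, 10)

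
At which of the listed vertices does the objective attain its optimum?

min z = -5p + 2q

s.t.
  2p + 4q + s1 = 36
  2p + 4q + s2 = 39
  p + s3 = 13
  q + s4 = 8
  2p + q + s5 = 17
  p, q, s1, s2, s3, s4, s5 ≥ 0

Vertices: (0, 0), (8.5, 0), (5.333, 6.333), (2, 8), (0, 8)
(8.5, 0) with z = -42.5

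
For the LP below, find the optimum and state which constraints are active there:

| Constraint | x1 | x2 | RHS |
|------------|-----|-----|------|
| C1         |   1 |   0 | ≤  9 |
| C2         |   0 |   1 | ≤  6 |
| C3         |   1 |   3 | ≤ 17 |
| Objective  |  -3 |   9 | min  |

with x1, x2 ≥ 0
Optimal: x1 = 9, x2 = 0
Slack at optimum:
  C1: slack = 0 (binding)
  C2: slack = 6
  C3: slack = 8
  x1 ≥ 0: x1 = 9
  x2 ≥ 0: x2 = 0 (binding)
Binding constraints: C1, x2 ≥ 0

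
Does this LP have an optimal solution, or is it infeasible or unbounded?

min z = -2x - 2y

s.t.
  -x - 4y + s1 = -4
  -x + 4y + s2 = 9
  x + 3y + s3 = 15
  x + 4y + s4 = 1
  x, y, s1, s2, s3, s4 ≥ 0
The row x + 4y + s4 = 1 with s4 ≥ 0 requires x + 4y ≤ 1, while the row -x - 4y + s1 = -4 with s1 ≥ 0 is equivalent to x + 4y ≥ 4. Together they would need 4 ≤ x + 4y ≤ 1, which is impossible since 4 > 1. No point satisfies all constraints.

Infeasible: no point satisfies all constraints simultaneously.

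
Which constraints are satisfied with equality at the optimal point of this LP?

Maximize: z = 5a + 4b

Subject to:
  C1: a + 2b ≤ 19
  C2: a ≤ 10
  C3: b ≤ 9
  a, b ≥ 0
Optimal: a = 10, b = 4.5
Slack at optimum:
  C1: slack = 0 (binding)
  C2: slack = 0 (binding)
  C3: slack = 4.5
  a ≥ 0: a = 10
  b ≥ 0: b = 4.5
Binding constraints: C1, C2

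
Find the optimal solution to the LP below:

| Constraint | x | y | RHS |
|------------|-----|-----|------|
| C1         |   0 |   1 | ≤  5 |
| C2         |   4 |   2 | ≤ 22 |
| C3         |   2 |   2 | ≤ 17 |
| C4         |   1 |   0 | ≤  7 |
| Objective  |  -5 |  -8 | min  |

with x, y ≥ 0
x = 3, y = 5, z = -55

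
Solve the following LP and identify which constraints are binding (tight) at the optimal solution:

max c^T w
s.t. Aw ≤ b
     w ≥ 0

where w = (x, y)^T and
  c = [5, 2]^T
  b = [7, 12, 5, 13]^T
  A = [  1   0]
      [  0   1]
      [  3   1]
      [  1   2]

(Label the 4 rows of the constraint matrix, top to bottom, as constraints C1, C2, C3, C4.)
Optimal: x = 0, y = 5
Slack at optimum:
  C1: slack = 7
  C2: slack = 7
  C3: slack = 0 (binding)
  C4: slack = 3
  x ≥ 0: x = 0 (binding)
  y ≥ 0: y = 5
Binding constraints: C3, x ≥ 0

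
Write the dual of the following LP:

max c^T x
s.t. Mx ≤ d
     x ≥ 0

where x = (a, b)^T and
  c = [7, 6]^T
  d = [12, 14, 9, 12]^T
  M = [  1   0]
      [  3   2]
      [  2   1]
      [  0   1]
Minimize: z = 12y1 + 14y2 + 9y3 + 12y4

Subject to:
  C1: -y1 - 3y2 - 2y3 ≤ -7
  C2: -2y2 - y3 - y4 ≤ -6
  y1, y2, y3, y4 ≥ 0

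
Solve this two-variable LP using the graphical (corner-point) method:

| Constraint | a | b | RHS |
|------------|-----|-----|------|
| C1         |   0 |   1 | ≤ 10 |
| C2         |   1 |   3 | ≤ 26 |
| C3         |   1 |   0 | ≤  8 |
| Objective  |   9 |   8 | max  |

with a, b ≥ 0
a = 8, b = 6, z = 120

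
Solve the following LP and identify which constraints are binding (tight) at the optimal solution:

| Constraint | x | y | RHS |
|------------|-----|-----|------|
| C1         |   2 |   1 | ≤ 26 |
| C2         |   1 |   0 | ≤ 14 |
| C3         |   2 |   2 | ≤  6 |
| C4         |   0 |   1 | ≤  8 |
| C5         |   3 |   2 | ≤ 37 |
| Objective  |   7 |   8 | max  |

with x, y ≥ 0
Optimal: x = 0, y = 3
Slack at optimum:
  C1: slack = 23
  C2: slack = 14
  C3: slack = 0 (binding)
  C4: slack = 5
  C5: slack = 31
  x ≥ 0: x = 0 (binding)
  y ≥ 0: y = 3
Binding constraints: C3, x ≥ 0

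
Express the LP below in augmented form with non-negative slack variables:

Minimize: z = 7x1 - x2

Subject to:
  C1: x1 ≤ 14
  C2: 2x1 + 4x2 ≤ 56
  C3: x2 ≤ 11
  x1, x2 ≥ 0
min z = 7x1 - x2

s.t.
  x1 + s1 = 14
  2x1 + 4x2 + s2 = 56
  x2 + s3 = 11
  x1, x2, s1, s2, s3 ≥ 0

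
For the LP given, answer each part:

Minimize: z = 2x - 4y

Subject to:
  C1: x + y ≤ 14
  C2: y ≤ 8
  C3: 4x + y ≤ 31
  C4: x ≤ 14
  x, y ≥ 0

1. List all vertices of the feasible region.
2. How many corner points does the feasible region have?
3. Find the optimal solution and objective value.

1. (0, 0), (7.75, 0), (5.75, 8), (0, 8)
2. 4
3. x = 0, y = 8, z = -32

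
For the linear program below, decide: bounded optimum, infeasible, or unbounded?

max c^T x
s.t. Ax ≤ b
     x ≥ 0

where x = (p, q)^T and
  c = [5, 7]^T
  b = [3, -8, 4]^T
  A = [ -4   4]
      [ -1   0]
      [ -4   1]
Feasible point: (8, 0) satisfies every constraint, so the LP is feasible.
Direction d = (1, 0): for each constraint row a, a·d ≤ 0 —
  (-4)(1) + (4)(0) = -4 ≤ 0
  (-1)(1) + (0)(0) = -1 ≤ 0
  (-4)(1) + (1)(0) = -4 ≤ 0
and d ≥ 0, so (8, 0) + t·d stays feasible for every t ≥ 0. Along this ray z = 5p + 7q changes by 5 per unit t, so z → +∞.

The LP is unbounded; z can be made arbitrarily large.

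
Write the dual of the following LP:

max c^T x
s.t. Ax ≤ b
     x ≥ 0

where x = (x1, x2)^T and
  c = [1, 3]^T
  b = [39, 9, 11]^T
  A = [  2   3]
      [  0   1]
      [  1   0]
Minimize: z = 39y1 + 9y2 + 11y3

Subject to:
  C1: -2y1 - y3 ≤ -1
  C2: -3y1 - y2 ≤ -3
  y1, y2, y3 ≥ 0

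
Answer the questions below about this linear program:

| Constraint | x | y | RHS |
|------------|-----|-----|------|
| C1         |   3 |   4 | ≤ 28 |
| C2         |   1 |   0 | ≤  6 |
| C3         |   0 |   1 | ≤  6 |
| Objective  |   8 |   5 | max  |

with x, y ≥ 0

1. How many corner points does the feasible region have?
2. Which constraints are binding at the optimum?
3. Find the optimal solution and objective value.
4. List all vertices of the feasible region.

1. 5
2. C1, C2
3. x = 6, y = 2.5, z = 60.5
4. (0, 0), (6, 0), (6, 2.5), (1.333, 6), (0, 6)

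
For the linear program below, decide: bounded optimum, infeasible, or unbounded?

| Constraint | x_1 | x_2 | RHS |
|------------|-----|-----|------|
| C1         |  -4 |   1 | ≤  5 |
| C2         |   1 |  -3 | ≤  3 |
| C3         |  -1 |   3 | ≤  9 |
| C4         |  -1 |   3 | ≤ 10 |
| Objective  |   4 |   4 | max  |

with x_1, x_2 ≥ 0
Feasible point: (0, 0) satisfies every constraint, so the LP is feasible.
Direction d = (3, 1): for each constraint row a, a·d ≤ 0 —
  (-4)(3) + (1)(1) = -11 ≤ 0
  (1)(3) + (-3)(1) = 0 ≤ 0
  (-1)(3) + (3)(1) = 0 ≤ 0
  (-1)(3) + (3)(1) = 0 ≤ 0
and d ≥ 0, so (0, 0) + t·d stays feasible for every t ≥ 0. Along this ray z = 4x_1 + 4x_2 changes by 16 per unit t, so z → +∞.

Unbounded: there is a feasible ray along which z → +∞.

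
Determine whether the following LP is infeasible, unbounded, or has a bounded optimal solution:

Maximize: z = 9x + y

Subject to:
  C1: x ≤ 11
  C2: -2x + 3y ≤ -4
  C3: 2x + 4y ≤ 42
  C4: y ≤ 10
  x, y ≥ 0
The point (11, 5) satisfies every constraint, so the LP is feasible; the constraints give x ≤ 11 and y ≤ 10, which with x, y ≥ 0 keep the feasible region inside a bounded box. A feasible, bounded LP attains a finite optimum at a vertex.

Evaluating z = 9x + y at each vertex:
  (2, 0): z = 18
  (11, 0): z = 99
  (11, 5): z = 104
  (10.14, 5.429): z = 96.71

Bounded optimum: z* = 104 at (11, 5).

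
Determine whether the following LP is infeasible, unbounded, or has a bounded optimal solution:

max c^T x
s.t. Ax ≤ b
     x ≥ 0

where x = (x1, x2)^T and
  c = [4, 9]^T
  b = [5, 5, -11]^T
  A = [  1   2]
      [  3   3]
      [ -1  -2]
One constraint requires x1 + 2x2 ≤ 5, while the constraint -x1 - 2x2 ≤ -11 is equivalent to x1 + 2x2 ≥ 11. Together they would need 11 ≤ x1 + 2x2 ≤ 5, which is impossible since 11 > 5. No point satisfies all constraints.

Infeasible: no point satisfies all constraints simultaneously.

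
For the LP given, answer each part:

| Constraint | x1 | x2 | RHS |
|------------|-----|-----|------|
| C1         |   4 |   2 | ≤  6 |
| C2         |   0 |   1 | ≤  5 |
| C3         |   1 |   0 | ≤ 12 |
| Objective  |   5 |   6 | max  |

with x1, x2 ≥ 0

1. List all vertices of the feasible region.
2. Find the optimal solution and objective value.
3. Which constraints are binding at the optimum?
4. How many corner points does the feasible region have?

1. (0, 0), (1.5, 0), (0, 3)
2. x1 = 0, x2 = 3, z = 18
3. C1, x1 ≥ 0
4. 3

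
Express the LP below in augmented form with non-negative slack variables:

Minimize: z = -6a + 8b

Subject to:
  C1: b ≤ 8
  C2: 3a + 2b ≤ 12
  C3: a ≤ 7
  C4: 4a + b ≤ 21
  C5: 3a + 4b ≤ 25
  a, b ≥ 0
min z = -6a + 8b

s.t.
  b + s1 = 8
  3a + 2b + s2 = 12
  a + s3 = 7
  4a + b + s4 = 21
  3a + 4b + s5 = 25
  a, b, s1, s2, s3, s4, s5 ≥ 0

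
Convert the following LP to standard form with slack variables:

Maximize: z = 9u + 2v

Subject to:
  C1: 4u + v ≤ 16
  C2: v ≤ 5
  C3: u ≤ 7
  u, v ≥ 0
max z = 9u + 2v

s.t.
  4u + v + s1 = 16
  v + s2 = 5
  u + s3 = 7
  u, v, s1, s2, s3 ≥ 0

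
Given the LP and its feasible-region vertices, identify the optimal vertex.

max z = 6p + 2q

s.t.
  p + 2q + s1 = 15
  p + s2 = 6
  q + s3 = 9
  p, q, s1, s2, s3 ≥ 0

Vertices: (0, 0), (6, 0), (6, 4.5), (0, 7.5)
Evaluating z = 6p + 2q at each vertex:
  (0, 0): z = 0
  (6, 0): z = 36
  (6, 4.5): z = 45
  (0, 7.5): z = 15

The largest value is z = 45, attained at (6, 4.5).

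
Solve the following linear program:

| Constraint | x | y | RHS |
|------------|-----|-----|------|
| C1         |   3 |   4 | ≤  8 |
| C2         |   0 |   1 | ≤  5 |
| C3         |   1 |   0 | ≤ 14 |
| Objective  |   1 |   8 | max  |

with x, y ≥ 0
Each vertex is the intersection of two constraint boundaries that also satisfies all remaining constraints:
  x = 0 and y = 0 → (0, 0)
  3x + 4y = 8 and y = 0 → (2.667, 0)
  3x + 4y = 8 and x = 0 → (0, 2)

Evaluating z = x + 8y at each vertex:
  (0, 0): z = 0
  (2.667, 0): z = 2.667
  (0, 2): z = 16

The maximum is at (0, 2) with z = 16.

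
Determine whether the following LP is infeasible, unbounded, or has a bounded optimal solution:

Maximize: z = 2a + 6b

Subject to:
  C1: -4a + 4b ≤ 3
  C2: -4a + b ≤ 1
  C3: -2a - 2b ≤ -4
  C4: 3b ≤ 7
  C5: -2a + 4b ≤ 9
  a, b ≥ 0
Feasible point: (1, 1) satisfies every constraint, so the LP is feasible.
Direction d = (1, 0): for each constraint row a, a·d ≤ 0 —
  (-4)(1) + (4)(0) = -4 ≤ 0
  (-4)(1) + (1)(0) = -4 ≤ 0
  (-2)(1) + (-2)(0) = -2 ≤ 0
  (0)(1) + (3)(0) = 0 ≤ 0
  (-2)(1) + (4)(0) = -2 ≤ 0
and d ≥ 0, so (1, 1) + t·d stays feasible for every t ≥ 0. Along this ray z = 2a + 6b changes by 2 per unit t, so z → +∞.

Unbounded: there is a feasible ray along which z → +∞.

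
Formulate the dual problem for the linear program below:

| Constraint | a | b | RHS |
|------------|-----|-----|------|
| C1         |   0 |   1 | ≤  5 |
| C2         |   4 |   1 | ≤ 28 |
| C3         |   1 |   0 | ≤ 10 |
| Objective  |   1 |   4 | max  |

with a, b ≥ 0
Minimize: z = 5y1 + 28y2 + 10y3

Subject to:
  C1: -4y2 - y3 ≤ -1
  C2: -y1 - y2 ≤ -4
  y1, y2, y3 ≥ 0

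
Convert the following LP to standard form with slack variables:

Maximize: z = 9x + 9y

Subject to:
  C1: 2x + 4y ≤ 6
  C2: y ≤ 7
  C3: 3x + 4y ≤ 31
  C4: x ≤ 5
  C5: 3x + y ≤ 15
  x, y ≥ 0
max z = 9x + 9y

s.t.
  2x + 4y + s1 = 6
  y + s2 = 7
  3x + 4y + s3 = 31
  x + s4 = 5
  3x + y + s5 = 15
  x, y, s1, s2, s3, s4, s5 ≥ 0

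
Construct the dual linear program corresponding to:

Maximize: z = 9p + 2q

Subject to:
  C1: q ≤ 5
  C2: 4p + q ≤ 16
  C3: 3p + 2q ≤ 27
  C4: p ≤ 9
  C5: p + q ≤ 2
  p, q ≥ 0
Minimize: z = 5y1 + 16y2 + 27y3 + 9y4 + 2y5

Subject to:
  C1: -4y2 - 3y3 - y4 - y5 ≤ -9
  C2: -y1 - y2 - 2y3 - y5 ≤ -2
  y1, y2, y3, y4, y5 ≥ 0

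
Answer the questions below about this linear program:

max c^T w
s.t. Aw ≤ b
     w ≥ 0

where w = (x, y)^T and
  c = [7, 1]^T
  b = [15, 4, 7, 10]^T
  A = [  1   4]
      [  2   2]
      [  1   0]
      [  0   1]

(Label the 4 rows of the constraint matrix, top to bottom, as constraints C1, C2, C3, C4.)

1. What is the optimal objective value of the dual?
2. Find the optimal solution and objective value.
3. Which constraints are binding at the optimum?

1. 14 (by strong duality, equal to the primal optimum)
2. x = 2, y = 0, z = 14
3. C2, y ≥ 0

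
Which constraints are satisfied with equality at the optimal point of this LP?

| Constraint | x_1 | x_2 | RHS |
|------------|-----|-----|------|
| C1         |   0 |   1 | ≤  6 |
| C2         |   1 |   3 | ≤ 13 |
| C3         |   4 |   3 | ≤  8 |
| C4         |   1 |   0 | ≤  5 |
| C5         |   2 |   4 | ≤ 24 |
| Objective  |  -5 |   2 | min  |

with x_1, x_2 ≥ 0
Optimal: x_1 = 2, x_2 = 0
Slack at optimum:
  C1: slack = 6
  C2: slack = 11
  C3: slack = 0 (binding)
  C4: slack = 3
  C5: slack = 20
  x_1 ≥ 0: x_1 = 2
  x_2 ≥ 0: x_2 = 0 (binding)
Binding constraints: C3, x_2 ≥ 0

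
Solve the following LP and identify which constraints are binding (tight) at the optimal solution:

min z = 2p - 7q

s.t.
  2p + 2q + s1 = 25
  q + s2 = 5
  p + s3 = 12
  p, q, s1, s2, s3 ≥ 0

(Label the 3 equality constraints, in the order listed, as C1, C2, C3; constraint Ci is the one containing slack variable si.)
Optimal: p = 0, q = 5
Slack at optimum:
  C1: slack = 15
  C2: slack = 0 (binding)
  C3: slack = 12
  p ≥ 0: p = 0 (binding)
  q ≥ 0: q = 5
Binding constraints: C2, p ≥ 0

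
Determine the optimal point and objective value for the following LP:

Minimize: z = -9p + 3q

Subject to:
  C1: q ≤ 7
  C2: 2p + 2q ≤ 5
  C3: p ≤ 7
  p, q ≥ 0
Each vertex is the intersection of two constraint boundaries that also satisfies all remaining constraints:
  p = 0 and q = 0 → (0, 0)
  2p + 2q = 5 and q = 0 → (2.5, 0)
  2p + 2q = 5 and p = 0 → (0, 2.5)

Evaluating z = -9p + 3q at each vertex:
  (0, 0): z = 0
  (2.5, 0): z = -22.5
  (0, 2.5): z = 7.5

The minimum is at (2.5, 0) with z = -22.5.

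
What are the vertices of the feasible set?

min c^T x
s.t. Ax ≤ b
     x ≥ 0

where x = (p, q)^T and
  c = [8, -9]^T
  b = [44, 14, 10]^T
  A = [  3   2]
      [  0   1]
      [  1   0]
Each vertex is the intersection of two constraint boundaries that also satisfies all remaining constraints:
  p = 0 and q = 0 → (0, 0)
  p = 10 and q = 0 → (10, 0)
  3p + 2q = 44 and p = 10 → (10, 7)
  3p + 2q = 44 and q = 14 → (5.333, 14)
  q = 14 and p = 0 → (0, 14)

Vertices: (0, 0), (10, 0), (10, 7), (5.333, 14), (0, 14)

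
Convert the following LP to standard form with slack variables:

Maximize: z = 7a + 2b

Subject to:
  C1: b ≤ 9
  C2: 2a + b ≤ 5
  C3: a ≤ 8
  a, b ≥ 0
max z = 7a + 2b

s.t.
  b + s1 = 9
  2a + b + s2 = 5
  a + s3 = 8
  a, b, s1, s2, s3 ≥ 0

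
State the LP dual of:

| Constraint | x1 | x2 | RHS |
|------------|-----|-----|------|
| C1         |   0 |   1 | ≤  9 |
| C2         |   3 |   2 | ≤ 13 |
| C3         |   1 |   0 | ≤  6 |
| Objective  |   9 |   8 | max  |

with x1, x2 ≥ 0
Minimize: z = 9y1 + 13y2 + 6y3

Subject to:
  C1: -3y2 - y3 ≤ -9
  C2: -y1 - 2y2 ≤ -8
  y1, y2, y3 ≥ 0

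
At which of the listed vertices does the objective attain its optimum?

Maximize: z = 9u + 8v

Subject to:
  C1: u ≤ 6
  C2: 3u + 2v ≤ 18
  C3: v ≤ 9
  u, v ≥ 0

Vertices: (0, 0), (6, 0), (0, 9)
(0, 9) with z = 72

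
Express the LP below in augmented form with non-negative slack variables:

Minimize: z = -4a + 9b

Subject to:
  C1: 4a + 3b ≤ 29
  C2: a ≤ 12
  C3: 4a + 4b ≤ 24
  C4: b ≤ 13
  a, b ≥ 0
min z = -4a + 9b

s.t.
  4a + 3b + s1 = 29
  a + s2 = 12
  4a + 4b + s3 = 24
  b + s4 = 13
  a, b, s1, s2, s3, s4 ≥ 0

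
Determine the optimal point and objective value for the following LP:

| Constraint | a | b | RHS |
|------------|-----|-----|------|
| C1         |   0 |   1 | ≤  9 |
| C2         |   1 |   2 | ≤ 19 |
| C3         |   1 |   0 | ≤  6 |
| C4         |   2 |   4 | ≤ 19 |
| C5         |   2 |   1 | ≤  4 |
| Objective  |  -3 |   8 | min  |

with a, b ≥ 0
Each vertex is the intersection of two constraint boundaries that also satisfies all remaining constraints:
  a = 0 and b = 0 → (0, 0)
  2a + b = 4 and b = 0 → (2, 0)
  2a + b = 4 and a = 0 → (0, 4)

Evaluating z = -3a + 8b at each vertex:
  (0, 0): z = 0
  (2, 0): z = -6
  (0, 4): z = 32

The minimum is at (2, 0) with z = -6.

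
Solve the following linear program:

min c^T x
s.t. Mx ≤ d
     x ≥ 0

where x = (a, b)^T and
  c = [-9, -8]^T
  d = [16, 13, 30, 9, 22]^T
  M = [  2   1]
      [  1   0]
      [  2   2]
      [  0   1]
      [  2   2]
Each vertex is the intersection of two constraint boundaries that also satisfies all remaining constraints:
  a = 0 and b = 0 → (0, 0)
  2a + b = 16 and b = 0 → (8, 0)
  2a + b = 16 and 2a + 2b = 22 → (5, 6)
  b = 9 and 2a + 2b = 22 → (2, 9)
  b = 9 and a = 0 → (0, 9)

Evaluating z = -9a - 8b at each vertex:
  (0, 0): z = 0
  (8, 0): z = -72
  (5, 6): z = -93
  (2, 9): z = -90
  (0, 9): z = -72

The minimum is at (5, 6) with z = -93.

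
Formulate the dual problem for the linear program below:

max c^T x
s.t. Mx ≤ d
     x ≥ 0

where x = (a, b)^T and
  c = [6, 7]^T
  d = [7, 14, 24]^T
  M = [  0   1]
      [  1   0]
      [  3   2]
Minimize: z = 7y1 + 14y2 + 24y3

Subject to:
  C1: -y2 - 3y3 ≤ -6
  C2: -y1 - 2y3 ≤ -7
  y1, y2, y3 ≥ 0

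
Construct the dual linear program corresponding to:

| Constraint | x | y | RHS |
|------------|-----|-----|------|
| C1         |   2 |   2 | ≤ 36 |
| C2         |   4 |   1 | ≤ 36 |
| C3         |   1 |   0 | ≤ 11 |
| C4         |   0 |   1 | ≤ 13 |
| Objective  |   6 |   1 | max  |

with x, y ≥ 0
Minimize: z = 36y1 + 36y2 + 11y3 + 13y4

Subject to:
  C1: -2y1 - 4y2 - y3 ≤ -6
  C2: -2y1 - y2 - y4 ≤ -1
  y1, y2, y3, y4 ≥ 0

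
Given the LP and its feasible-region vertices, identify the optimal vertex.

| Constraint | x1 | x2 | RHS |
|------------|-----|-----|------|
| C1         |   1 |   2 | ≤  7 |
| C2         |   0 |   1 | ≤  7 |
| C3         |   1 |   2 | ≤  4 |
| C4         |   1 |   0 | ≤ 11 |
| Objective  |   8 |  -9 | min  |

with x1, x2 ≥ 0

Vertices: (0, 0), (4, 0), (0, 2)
(0, 2) with z = -18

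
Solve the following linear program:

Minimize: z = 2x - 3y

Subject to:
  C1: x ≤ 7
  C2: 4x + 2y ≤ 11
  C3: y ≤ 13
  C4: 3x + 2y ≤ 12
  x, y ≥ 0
Each vertex is the intersection of two constraint boundaries that also satisfies all remaining constraints:
  x = 0 and y = 0 → (0, 0)
  4x + 2y = 11 and y = 0 → (2.75, 0)
  4x + 2y = 11 and x = 0 → (0, 5.5)

Evaluating z = 2x - 3y at each vertex:
  (0, 0): z = 0
  (2.75, 0): z = 5.5
  (0, 5.5): z = -16.5

The minimum is at (0, 5.5) with z = -16.5.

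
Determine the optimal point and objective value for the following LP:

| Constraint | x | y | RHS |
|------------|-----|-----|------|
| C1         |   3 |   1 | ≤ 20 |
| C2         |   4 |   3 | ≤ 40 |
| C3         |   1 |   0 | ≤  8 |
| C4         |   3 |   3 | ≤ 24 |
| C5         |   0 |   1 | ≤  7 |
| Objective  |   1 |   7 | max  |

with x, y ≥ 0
x = 1, y = 7, z = 50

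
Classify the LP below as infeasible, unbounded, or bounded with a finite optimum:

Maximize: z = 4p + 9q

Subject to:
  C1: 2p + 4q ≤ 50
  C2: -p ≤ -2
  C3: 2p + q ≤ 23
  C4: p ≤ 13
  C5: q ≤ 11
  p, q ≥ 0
The point (3, 11) satisfies every constraint, so the LP is feasible; the constraints give p ≤ 13 and q ≤ 11, which with p, q ≥ 0 keep the feasible region inside a bounded box. A feasible, bounded LP attains a finite optimum at a vertex.

Bounded optimum: z* = 111 at (3, 11).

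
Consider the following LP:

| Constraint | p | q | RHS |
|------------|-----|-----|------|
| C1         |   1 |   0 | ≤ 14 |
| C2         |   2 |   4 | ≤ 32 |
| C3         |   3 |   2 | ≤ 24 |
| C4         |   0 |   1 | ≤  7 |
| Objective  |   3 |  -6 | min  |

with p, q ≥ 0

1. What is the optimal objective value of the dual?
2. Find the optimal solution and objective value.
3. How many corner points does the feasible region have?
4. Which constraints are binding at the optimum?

1. -42 (by strong duality, equal to the primal optimum)
2. p = 0, q = 7, z = -42
3. 5
4. C4, p ≥ 0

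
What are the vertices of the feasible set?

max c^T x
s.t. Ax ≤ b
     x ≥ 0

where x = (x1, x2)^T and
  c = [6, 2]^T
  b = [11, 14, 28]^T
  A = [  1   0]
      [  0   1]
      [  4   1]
Each vertex is the intersection of two constraint boundaries that also satisfies all remaining constraints:
  x1 = 0 and x2 = 0 → (0, 0)
  4x1 + x2 = 28 and x2 = 0 → (7, 0)
  x2 = 14 and 4x1 + x2 = 28 → (3.5, 14)
  x2 = 14 and x1 = 0 → (0, 14)

Vertices: (0, 0), (7, 0), (3.5, 14), (0, 14)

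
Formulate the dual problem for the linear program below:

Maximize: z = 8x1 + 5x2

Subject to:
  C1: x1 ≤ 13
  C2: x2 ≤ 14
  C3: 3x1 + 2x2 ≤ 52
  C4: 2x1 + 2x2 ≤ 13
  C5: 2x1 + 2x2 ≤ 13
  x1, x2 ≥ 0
Minimize: z = 13y1 + 14y2 + 52y3 + 13y4 + 13y5

Subject to:
  C1: -y1 - 3y3 - 2y4 - 2y5 ≤ -8
  C2: -y2 - 2y3 - 2y4 - 2y5 ≤ -5
  y1, y2, y3, y4, y5 ≥ 0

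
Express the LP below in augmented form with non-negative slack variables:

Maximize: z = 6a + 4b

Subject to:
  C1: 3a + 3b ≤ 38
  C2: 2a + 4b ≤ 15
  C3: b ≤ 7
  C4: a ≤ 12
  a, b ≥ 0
max z = 6a + 4b

s.t.
  3a + 3b + s1 = 38
  2a + 4b + s2 = 15
  b + s3 = 7
  a + s4 = 12
  a, b, s1, s2, s3, s4 ≥ 0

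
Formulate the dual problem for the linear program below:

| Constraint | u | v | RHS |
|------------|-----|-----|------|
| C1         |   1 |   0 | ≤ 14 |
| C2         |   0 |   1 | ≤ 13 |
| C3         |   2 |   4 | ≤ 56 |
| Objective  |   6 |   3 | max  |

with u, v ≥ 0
Minimize: z = 14y1 + 13y2 + 56y3

Subject to:
  C1: -y1 - 2y3 ≤ -6
  C2: -y2 - 4y3 ≤ -3
  y1, y2, y3 ≥ 0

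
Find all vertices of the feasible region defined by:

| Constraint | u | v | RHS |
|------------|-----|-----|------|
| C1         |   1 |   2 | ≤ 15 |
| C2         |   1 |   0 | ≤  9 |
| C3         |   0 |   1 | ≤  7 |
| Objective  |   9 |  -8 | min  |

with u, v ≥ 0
Each vertex is the intersection of two constraint boundaries that also satisfies all remaining constraints:
  u = 0 and v = 0 → (0, 0)
  u = 9 and v = 0 → (9, 0)
  u + 2v = 15 and u = 9 → (9, 3)
  u + 2v = 15 and v = 7 → (1, 7)
  v = 7 and u = 0 → (0, 7)

Vertices: (0, 0), (9, 0), (9, 3), (1, 7), (0, 7)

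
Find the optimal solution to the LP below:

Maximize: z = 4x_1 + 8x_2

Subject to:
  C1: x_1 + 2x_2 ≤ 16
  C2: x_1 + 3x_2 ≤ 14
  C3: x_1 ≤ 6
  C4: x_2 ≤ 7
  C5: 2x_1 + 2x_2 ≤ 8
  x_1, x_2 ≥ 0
Each vertex is the intersection of two constraint boundaries that also satisfies all remaining constraints:
  x_1 = 0 and x_2 = 0 → (0, 0)
  2x_1 + 2x_2 = 8 and x_2 = 0 → (4, 0)
  2x_1 + 2x_2 = 8 and x_1 = 0 → (0, 4)

Evaluating z = 4x_1 + 8x_2 at each vertex:
  (0, 0): z = 0
  (4, 0): z = 16
  (0, 4): z = 32

The maximum is at (0, 4) with z = 32.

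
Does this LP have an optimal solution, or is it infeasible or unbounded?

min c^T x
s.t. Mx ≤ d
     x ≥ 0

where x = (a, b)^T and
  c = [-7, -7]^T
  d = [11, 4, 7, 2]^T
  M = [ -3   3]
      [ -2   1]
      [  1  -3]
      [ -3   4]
Feasible point: (0, 0) satisfies every constraint, so the LP is feasible.
Direction d = (3, 1): for each constraint row a, a·d ≤ 0 —
  (-3)(3) + (3)(1) = -6 ≤ 0
  (-2)(3) + (1)(1) = -5 ≤ 0
  (1)(3) + (-3)(1) = 0 ≤ 0
  (-3)(3) + (4)(1) = -5 ≤ 0
and d ≥ 0, so (0, 0) + t·d stays feasible for every t ≥ 0. Along this ray z = -7a - 7b changes by -28 per unit t, so z → −∞.

Unbounded — the objective can decrease without bound over the feasible region.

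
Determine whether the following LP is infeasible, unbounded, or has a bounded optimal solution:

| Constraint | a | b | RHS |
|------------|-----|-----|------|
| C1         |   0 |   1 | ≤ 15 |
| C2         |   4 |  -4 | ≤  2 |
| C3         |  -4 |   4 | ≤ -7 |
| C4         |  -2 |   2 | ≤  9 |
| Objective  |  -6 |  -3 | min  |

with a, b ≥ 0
C2 requires 4a - 4b ≤ 2, while C3 (-4a + 4b ≤ -7) is equivalent to 4a - 4b ≥ 7. Together they would need 7 ≤ 4a - 4b ≤ 2, which is impossible since 7 > 2. No point satisfies all constraints.

Infeasible: no point satisfies all constraints simultaneously.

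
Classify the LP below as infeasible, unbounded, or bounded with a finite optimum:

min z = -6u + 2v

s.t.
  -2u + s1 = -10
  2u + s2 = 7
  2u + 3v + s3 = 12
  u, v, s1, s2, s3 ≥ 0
The row 2u + s2 = 7 with s2 ≥ 0 requires 2u ≤ 7, while the row -2u + s1 = -10 with s1 ≥ 0 is equivalent to 2u ≥ 10. Together they would need 10 ≤ 2u ≤ 7, which is impossible since 10 > 7. No point satisfies all constraints.

The feasible region is empty; the LP is infeasible.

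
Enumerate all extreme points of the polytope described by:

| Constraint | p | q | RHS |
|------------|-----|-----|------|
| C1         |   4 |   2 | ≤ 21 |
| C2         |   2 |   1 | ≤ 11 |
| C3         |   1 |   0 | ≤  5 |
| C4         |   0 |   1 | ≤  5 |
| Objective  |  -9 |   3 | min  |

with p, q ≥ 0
Each vertex is the intersection of two constraint boundaries that also satisfies all remaining constraints:
  p = 0 and q = 0 → (0, 0)
  p = 5 and q = 0 → (5, 0)
  4p + 2q = 21 and p = 5 → (5, 0.5)
  4p + 2q = 21 and q = 5 → (2.75, 5)
  q = 5 and p = 0 → (0, 5)

Vertices: (0, 0), (5, 0), (5, 0.5), (2.75, 5), (0, 5)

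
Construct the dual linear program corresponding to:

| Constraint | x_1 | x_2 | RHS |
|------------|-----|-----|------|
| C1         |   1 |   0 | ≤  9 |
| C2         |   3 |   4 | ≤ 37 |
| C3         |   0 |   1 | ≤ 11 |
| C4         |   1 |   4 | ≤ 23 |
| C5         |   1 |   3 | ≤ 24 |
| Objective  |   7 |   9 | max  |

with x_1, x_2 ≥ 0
Minimize: z = 9y1 + 37y2 + 11y3 + 23y4 + 24y5

Subject to:
  C1: -y1 - 3y2 - y4 - y5 ≤ -7
  C2: -4y2 - y3 - 4y4 - 3y5 ≤ -9
  y1, y2, y3, y4, y5 ≥ 0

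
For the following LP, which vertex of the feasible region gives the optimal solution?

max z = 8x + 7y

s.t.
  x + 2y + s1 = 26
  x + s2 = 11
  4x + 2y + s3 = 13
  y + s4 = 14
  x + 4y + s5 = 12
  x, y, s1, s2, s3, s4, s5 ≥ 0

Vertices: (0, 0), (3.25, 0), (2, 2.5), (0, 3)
(2, 2.5) with z = 33.5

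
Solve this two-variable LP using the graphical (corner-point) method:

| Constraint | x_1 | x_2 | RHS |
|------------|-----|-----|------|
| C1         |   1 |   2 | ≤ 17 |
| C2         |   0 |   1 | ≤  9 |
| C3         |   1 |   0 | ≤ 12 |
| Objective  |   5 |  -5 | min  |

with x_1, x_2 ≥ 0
Each vertex is the intersection of two constraint boundaries that also satisfies all remaining constraints:
  x_1 = 0 and x_2 = 0 → (0, 0)
  x_1 = 12 and x_2 = 0 → (12, 0)
  x_1 + 2x_2 = 17 and x_1 = 12 → (12, 2.5)
  x_1 + 2x_2 = 17 and x_1 = 0 → (0, 8.5)

Evaluating z = 5x_1 - 5x_2 at each vertex:
  (0, 0): z = 0
  (12, 0): z = 60
  (12, 2.5): z = 47.5
  (0, 8.5): z = -42.5

The minimum is at (0, 8.5) with z = -42.5.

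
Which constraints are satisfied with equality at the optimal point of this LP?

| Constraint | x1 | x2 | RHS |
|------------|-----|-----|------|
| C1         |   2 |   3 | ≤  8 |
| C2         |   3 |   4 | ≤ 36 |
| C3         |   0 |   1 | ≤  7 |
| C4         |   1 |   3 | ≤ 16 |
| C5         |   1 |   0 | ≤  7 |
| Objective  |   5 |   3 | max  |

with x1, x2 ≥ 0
Optimal: x1 = 4, x2 = 0
Slack at optimum:
  C1: slack = 0 (binding)
  C2: slack = 24
  C3: slack = 7
  C4: slack = 12
  C5: slack = 3
  x1 ≥ 0: x1 = 4
  x2 ≥ 0: x2 = 0 (binding)
Binding constraints: C1, x2 ≥ 0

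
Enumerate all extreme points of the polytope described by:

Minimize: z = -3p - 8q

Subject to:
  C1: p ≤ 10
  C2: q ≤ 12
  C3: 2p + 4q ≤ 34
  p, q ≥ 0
Each vertex is the intersection of two constraint boundaries that also satisfies all remaining constraints:
  p = 0 and q = 0 → (0, 0)
  p = 10 and q = 0 → (10, 0)
  p = 10 and 2p + 4q = 34 → (10, 3.5)
  2p + 4q = 34 and p = 0 → (0, 8.5)

Vertices: (0, 0), (10, 0), (10, 3.5), (0, 8.5)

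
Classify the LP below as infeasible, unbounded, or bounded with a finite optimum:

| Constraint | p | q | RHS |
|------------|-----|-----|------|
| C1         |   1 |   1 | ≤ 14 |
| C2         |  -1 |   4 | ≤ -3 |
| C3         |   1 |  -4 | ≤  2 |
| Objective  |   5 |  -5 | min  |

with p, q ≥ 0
C3 requires p - 4q ≤ 2, while C2 (-p + 4q ≤ -3) is equivalent to p - 4q ≥ 3. Together they would need 3 ≤ p - 4q ≤ 2, which is impossible since 3 > 2. No point satisfies all constraints.

Infeasible: no point satisfies all constraints simultaneously.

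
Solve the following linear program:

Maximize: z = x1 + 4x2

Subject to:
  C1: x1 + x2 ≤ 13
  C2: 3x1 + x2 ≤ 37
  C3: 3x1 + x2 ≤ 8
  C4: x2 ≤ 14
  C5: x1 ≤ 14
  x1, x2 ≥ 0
Each vertex is the intersection of two constraint boundaries that also satisfies all remaining constraints:
  x1 = 0 and x2 = 0 → (0, 0)
  3x1 + x2 = 8 and x2 = 0 → (2.667, 0)
  3x1 + x2 = 8 and x1 = 0 → (0, 8)

Evaluating z = x1 + 4x2 at each vertex:
  (0, 0): z = 0
  (2.667, 0): z = 2.667
  (0, 8): z = 32

The maximum is at (0, 8) with z = 32.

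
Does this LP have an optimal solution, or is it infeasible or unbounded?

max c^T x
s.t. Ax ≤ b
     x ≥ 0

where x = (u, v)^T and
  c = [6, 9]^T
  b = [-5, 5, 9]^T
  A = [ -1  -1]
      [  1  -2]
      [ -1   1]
Feasible point: (0, 5) satisfies every constraint, so the LP is feasible.
Direction d = (1, 1): for each constraint row a, a·d ≤ 0 —
  (-1)(1) + (-1)(1) = -2 ≤ 0
  (1)(1) + (-2)(1) = -1 ≤ 0
  (-1)(1) + (1)(1) = 0 ≤ 0
and d ≥ 0, so (0, 5) + t·d stays feasible for every t ≥ 0. Along this ray z = 6u + 9v changes by 15 per unit t, so z → +∞.

Unbounded: there is a feasible ray along which z → +∞.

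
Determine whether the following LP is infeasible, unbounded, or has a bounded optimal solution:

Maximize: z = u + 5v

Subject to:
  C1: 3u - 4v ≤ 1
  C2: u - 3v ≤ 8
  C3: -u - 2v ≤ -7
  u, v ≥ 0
Feasible point: (0, 4) satisfies every constraint, so the LP is feasible.
Direction d = (0, 1): for each constraint row a, a·d ≤ 0 —
  (3)(0) + (-4)(1) = -4 ≤ 0
  (1)(0) + (-3)(1) = -3 ≤ 0
  (-1)(0) + (-2)(1) = -2 ≤ 0
and d ≥ 0, so (0, 4) + t·d stays feasible for every t ≥ 0. Along this ray z = u + 5v changes by 5 per unit t, so z → +∞.

Unbounded — the objective can increase without bound over the feasible region.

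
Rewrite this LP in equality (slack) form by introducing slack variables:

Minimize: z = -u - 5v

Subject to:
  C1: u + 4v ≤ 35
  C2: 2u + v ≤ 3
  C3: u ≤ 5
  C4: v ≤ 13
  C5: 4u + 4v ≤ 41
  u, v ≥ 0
min z = -u - 5v

s.t.
  u + 4v + s1 = 35
  2u + v + s2 = 3
  u + s3 = 5
  v + s4 = 13
  4u + 4v + s5 = 41
  u, v, s1, s2, s3, s4, s5 ≥ 0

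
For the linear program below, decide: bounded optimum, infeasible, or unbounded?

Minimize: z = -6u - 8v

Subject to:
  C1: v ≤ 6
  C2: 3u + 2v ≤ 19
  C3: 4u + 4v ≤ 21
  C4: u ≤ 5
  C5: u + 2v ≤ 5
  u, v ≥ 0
The point (5, 0) satisfies every constraint, so the LP is feasible; the constraints give u ≤ 5 and v ≤ 6, which with u, v ≥ 0 keep the feasible region inside a bounded box. A feasible, bounded LP attains a finite optimum at a vertex.

Evaluating z = -6u - 8v at each vertex:
  (0, 0): z = 0
  (5, 0): z = -30
  (0, 2.5): z = -20

The LP has an optimal solution: (5, 0) with z = -30.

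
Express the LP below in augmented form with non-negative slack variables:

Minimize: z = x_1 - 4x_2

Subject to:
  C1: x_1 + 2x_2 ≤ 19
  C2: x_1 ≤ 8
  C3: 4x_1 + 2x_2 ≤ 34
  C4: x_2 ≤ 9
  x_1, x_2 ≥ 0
min z = x_1 - 4x_2

s.t.
  x_1 + 2x_2 + s1 = 19
  x_1 + s2 = 8
  4x_1 + 2x_2 + s3 = 34
  x_2 + s4 = 9
  x_1, x_2, s1, s2, s3, s4 ≥ 0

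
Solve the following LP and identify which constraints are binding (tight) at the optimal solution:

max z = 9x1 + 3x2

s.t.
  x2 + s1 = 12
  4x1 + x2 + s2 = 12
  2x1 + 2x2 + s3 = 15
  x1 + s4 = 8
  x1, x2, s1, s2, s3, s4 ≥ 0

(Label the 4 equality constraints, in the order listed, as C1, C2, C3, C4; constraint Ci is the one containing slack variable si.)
Optimal: x1 = 1.5, x2 = 6
Slack at optimum:
  C1: slack = 6
  C2: slack = 0 (binding)
  C3: slack = 0 (binding)
  C4: slack = 6.5
  x1 ≥ 0: x1 = 1.5
  x2 ≥ 0: x2 = 6
Binding constraints: C2, C3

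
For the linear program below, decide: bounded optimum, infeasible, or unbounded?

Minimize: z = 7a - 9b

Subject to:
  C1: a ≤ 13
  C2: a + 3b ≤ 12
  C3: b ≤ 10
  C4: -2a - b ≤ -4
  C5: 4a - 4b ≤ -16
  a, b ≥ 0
The point (0, 4) satisfies every constraint, so the LP is feasible; the constraints give a ≤ 13 and b ≤ 10, which with a, b ≥ 0 keep the feasible region inside a bounded box. A feasible, bounded LP attains a finite optimum at a vertex.

Evaluating z = 7a - 9b at each vertex:
  (0, 4): z = -36

Feasible with finite optimum z* = -36 at (0, 4).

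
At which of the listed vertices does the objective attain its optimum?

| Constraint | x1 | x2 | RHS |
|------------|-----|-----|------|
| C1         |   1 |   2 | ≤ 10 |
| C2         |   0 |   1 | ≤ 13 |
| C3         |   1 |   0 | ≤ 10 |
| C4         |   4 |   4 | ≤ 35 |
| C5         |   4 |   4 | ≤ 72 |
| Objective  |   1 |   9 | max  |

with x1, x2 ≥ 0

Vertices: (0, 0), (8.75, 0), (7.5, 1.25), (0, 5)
Evaluating z = x1 + 9x2 at each vertex:
  (0, 0): z = 0
  (8.75, 0): z = 8.75
  (7.5, 1.25): z = 18.75
  (0, 5): z = 45

The largest value is z = 45, attained at (0, 5).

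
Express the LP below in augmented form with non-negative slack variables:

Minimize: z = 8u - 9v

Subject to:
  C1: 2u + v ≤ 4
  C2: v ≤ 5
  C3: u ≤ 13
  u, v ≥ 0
min z = 8u - 9v

s.t.
  2u + v + s1 = 4
  v + s2 = 5
  u + s3 = 13
  u, v, s1, s2, s3 ≥ 0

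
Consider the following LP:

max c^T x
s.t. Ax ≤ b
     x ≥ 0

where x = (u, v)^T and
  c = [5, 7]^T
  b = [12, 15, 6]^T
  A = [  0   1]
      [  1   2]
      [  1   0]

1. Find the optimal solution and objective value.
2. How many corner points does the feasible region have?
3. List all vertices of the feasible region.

1. u = 6, v = 4.5, z = 61.5
2. 4
3. (0, 0), (6, 0), (6, 4.5), (0, 7.5)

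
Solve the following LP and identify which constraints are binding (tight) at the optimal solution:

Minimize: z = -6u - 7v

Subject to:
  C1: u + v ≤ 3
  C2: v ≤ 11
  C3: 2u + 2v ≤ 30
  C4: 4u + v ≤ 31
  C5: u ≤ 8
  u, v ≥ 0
Optimal: u = 0, v = 3
Slack at optimum:
  C1: slack = 0 (binding)
  C2: slack = 8
  C3: slack = 24
  C4: slack = 28
  C5: slack = 8
  u ≥ 0: u = 0 (binding)
  v ≥ 0: v = 3
Binding constraints: C1, u ≥ 0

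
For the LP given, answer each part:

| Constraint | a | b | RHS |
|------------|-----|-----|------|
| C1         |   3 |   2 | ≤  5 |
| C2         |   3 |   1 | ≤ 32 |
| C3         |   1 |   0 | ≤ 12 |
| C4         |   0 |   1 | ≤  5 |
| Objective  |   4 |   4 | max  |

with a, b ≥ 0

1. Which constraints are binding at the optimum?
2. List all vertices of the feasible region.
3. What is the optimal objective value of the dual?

1. C1, a ≥ 0
2. (0, 0), (1.667, 0), (0, 2.5)
3. 10 (by strong duality, equal to the primal optimum)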